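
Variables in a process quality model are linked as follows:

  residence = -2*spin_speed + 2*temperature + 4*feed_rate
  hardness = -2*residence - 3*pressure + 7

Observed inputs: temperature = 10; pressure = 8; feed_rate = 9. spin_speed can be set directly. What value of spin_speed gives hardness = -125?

spin_speed = 1

Substituting into the residence equation gives residence = -2*spin_speed + 56.
This gives hardness = 4*spin_speed - 129.
Solve 4*spin_speed - 129 = -125: spin_speed = (-125 + 129) / 4 = 1.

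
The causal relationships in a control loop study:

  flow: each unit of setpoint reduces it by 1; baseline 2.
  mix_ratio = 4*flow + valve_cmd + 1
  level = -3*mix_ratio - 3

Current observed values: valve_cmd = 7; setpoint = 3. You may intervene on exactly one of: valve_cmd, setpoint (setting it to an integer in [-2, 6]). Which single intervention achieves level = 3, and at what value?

Intervening on valve_cmd: with other inputs at their observed values, level = -3*valve_cmd + 6. Solving for 3 gives valve_cmd = 1, within [-2, 6].
Intervening on setpoint: level = 12*setpoint - 51. Reaching 3 requires setpoint = 9/2, not an integer.

set valve_cmd = 1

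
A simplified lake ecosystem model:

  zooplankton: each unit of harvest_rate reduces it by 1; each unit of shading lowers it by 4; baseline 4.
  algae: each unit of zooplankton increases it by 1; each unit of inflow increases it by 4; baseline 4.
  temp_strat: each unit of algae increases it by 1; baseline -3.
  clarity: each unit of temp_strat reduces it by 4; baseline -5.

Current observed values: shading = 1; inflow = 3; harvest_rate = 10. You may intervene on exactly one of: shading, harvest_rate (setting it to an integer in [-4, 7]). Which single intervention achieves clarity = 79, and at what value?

Intervening on shading: with other inputs at their observed values, clarity = 16*shading - 33. Solving for 79 gives shading = 7, within [-4, 7].
Intervening on harvest_rate: clarity = 4*harvest_rate - 57. Reaching 79 requires harvest_rate = 34, outside [-4, 7].

set shading = 7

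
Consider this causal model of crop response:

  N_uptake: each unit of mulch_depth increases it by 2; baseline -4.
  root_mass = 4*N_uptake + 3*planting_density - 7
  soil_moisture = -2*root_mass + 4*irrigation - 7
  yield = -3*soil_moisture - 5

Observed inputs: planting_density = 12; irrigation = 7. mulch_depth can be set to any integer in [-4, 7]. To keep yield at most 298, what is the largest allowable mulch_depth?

mulch_depth = 6

Substituting into the root_mass equation gives root_mass = 8*mulch_depth + 13.
Substituting into the soil_moisture equation gives soil_moisture = -16*mulch_depth - 5.
Substituting into the yield equation gives yield = 48*mulch_depth + 10.
Require 48*mulch_depth + 10 ≤ 298, so mulch_depth ≤ 6.
The largest integer in [-4, 7] satisfying this is 6.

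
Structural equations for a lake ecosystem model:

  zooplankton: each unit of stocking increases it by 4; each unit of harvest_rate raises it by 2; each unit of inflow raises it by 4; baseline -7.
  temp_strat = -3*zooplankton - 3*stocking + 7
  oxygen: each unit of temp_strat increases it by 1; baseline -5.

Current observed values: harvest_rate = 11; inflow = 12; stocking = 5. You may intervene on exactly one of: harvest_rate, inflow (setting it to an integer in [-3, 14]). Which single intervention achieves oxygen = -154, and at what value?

Intervening on harvest_rate: oxygen = -6*harvest_rate - 196. Reaching -154 requires harvest_rate = -7, outside [-3, 14].
Intervening on inflow: with other inputs at their observed values, oxygen = -12*inflow - 118. Solving for -154 gives inflow = 3, within [-3, 14].

set inflow = 3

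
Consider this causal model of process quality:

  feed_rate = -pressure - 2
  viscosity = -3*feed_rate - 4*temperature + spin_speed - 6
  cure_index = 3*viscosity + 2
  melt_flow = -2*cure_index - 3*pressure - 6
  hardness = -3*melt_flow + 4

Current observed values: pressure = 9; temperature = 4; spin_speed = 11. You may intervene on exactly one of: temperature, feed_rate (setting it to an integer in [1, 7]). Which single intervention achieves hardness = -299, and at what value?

set feed_rate = 4

Intervening on temperature: hardness = -72*temperature + 799. Reaching -299 requires temperature = 61/4, not an integer.
Intervening on feed_rate: with other inputs at their observed values, hardness = -54*feed_rate - 83. Solving for -299 gives feed_rate = 4, within [1, 7].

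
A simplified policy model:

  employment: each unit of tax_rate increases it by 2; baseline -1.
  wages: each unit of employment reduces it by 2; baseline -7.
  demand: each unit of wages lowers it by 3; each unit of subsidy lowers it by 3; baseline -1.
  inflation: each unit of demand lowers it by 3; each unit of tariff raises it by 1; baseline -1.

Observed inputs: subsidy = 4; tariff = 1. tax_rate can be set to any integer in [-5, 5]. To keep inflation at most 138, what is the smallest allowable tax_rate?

tax_rate = -4

Substituting into the wages equation gives wages = -4*tax_rate - 5.
So demand = 12*tax_rate + 2.
Substituting into the inflation equation gives inflation = -36*tax_rate - 6.
Require -36*tax_rate - 6 ≤ 138, so tax_rate ≥ -4.
The smallest integer in [-5, 5] satisfying this is -4.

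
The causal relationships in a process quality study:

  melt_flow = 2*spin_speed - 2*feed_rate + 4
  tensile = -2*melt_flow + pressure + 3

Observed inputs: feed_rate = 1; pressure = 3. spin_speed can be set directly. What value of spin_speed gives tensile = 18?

Substituting into the melt_flow equation gives melt_flow = 2*spin_speed + 2.
Substituting into the tensile equation gives tensile = -4*spin_speed + 2.
Solve -4*spin_speed + 2 = 18: spin_speed = (18 - 2) / -4 = -4.

spin_speed = -4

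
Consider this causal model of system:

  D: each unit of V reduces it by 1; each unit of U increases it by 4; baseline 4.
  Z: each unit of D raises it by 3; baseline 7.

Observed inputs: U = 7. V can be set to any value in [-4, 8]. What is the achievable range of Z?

79 to 115

Substituting into the D equation gives D = -V + 32.
Substituting into the Z equation gives Z = -3*V + 103.
Linear in V, so extremes are at the endpoints: V = -4 gives Z = 115; V = 8 gives Z = 79.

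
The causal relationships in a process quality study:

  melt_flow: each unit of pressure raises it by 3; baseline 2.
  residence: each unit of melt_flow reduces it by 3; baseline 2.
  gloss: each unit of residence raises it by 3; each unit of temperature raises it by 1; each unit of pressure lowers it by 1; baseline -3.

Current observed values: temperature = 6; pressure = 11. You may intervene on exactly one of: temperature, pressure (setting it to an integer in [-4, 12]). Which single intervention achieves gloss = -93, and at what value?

set pressure = 3

Intervening on temperature: gloss = temperature - 323. Reaching -93 requires temperature = 230, outside [-4, 12].
Intervening on pressure: with other inputs at their observed values, gloss = -28*pressure - 9. Solving for -93 gives pressure = 3, within [-4, 12].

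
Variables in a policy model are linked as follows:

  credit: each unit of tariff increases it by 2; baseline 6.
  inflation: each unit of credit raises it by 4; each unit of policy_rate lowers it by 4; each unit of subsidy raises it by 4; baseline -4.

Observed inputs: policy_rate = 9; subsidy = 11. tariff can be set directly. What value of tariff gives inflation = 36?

tariff = 1

Substituting into the inflation equation gives inflation = 8*tariff + 28.
Solve 8*tariff + 28 = 36: tariff = (36 - 28) / 8 = 1.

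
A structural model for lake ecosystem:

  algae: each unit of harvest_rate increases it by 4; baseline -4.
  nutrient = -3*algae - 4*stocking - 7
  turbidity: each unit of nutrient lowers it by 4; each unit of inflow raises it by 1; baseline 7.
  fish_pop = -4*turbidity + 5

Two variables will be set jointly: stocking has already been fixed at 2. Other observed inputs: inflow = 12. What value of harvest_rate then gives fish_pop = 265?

With stocking held at 2:
Substituting into the nutrient equation gives nutrient = -12*harvest_rate - 3.
This gives turbidity = 48*harvest_rate + 31.
So fish_pop = -192*harvest_rate - 119.
Solve -192*harvest_rate - 119 = 265: harvest_rate = (265 + 119) / -192 = -2.

harvest_rate = -2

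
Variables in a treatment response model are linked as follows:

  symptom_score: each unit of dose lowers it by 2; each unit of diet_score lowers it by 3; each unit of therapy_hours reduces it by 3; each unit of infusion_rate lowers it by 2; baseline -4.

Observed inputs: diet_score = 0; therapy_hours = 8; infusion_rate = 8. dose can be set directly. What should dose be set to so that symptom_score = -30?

dose = -7

Substituting into the symptom_score equation gives symptom_score = -2*dose - 44.
Solve -2*dose - 44 = -30: dose = (-30 + 44) / -2 = -7.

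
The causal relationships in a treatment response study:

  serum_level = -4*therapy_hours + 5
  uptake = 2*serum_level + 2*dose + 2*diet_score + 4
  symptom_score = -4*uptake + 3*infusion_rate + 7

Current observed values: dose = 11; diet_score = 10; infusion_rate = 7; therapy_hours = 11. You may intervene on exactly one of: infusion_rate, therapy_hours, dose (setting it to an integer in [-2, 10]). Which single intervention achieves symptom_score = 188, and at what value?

set dose = 7

Intervening on infusion_rate: symptom_score = 3*infusion_rate + 135. Reaching 188 requires infusion_rate = 53/3, not an integer.
Intervening on therapy_hours: symptom_score = 32*therapy_hours - 196. Reaching 188 requires therapy_hours = 12, outside [-2, 10].
Intervening on dose: with other inputs at their observed values, symptom_score = -8*dose + 244. Solving for 188 gives dose = 7, within [-2, 10].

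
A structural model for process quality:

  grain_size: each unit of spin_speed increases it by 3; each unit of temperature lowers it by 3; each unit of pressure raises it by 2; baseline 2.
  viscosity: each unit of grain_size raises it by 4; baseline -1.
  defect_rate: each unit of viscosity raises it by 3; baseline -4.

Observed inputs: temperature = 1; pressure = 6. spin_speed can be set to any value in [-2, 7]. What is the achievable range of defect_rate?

53 to 377

Substituting into the grain_size equation gives grain_size = 3*spin_speed + 11.
So viscosity = 12*spin_speed + 43.
This gives defect_rate = 36*spin_speed + 125.
Linear in spin_speed, so extremes are at the endpoints: spin_speed = -2 gives defect_rate = 53; spin_speed = 7 gives defect_rate = 377.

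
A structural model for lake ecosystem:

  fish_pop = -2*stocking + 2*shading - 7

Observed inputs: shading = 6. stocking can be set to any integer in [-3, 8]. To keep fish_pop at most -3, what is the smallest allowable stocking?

stocking = 4

Substituting into the fish_pop equation gives fish_pop = -2*stocking + 5.
Require -2*stocking + 5 ≤ -3, so stocking ≥ 4.
The smallest integer in [-3, 8] satisfying this is 4.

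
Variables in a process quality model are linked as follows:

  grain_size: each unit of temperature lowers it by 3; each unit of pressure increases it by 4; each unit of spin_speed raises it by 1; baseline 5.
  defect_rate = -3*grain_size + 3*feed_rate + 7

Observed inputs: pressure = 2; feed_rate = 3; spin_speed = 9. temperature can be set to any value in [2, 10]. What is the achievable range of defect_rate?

Substituting into the grain_size equation gives grain_size = -3*temperature + 22.
defect_rate becomes 9*temperature - 50.
Linear in temperature, so extremes are at the endpoints: temperature = 2 gives defect_rate = -32; temperature = 10 gives defect_rate = 40.

-32 to 40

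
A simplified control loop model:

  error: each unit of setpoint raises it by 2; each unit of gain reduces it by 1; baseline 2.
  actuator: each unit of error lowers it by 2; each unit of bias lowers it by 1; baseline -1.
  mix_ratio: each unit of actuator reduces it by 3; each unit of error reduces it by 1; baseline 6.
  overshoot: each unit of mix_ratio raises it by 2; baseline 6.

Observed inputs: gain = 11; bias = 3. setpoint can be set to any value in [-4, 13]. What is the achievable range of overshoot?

-128 to 212

Substituting into the error equation gives error = 2*setpoint - 9.
Substituting into the actuator equation gives actuator = -4*setpoint + 14.
Substituting into the mix_ratio equation gives mix_ratio = 10*setpoint - 27.
overshoot becomes 20*setpoint - 48.
Linear in setpoint, so extremes are at the endpoints: setpoint = -4 gives overshoot = -128; setpoint = 13 gives overshoot = 212.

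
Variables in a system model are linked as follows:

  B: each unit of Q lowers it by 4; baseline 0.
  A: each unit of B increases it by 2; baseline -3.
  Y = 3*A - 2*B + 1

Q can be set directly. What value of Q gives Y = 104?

Substituting into the A equation gives A = -8*Q - 3.
So Y = -16*Q - 8.
Solve -16*Q - 8 = 104: Q = (104 + 8) / -16 = -7.

Q = -7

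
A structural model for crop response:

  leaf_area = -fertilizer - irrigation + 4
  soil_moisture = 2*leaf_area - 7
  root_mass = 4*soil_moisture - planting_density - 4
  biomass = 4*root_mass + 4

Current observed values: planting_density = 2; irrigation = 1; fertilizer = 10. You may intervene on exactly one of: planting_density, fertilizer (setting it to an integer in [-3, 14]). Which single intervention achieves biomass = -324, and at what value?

Intervening on planting_density: biomass = -4*planting_density - 348. Reaching -324 requires planting_density = -6, outside [-3, 14].
Intervening on fertilizer: with other inputs at their observed values, biomass = -32*fertilizer - 36. Solving for -324 gives fertilizer = 9, within [-3, 14].

set fertilizer = 9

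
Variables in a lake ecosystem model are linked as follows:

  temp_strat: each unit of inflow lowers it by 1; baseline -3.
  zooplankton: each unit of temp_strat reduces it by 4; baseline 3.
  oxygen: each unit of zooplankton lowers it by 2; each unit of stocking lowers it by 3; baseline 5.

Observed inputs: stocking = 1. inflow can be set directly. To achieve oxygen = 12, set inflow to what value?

Substituting into the zooplankton equation gives zooplankton = 4*inflow + 15.
Substituting into the oxygen equation gives oxygen = -8*inflow - 28.
Solve -8*inflow - 28 = 12: inflow = (12 + 28) / -8 = -5.

inflow = -5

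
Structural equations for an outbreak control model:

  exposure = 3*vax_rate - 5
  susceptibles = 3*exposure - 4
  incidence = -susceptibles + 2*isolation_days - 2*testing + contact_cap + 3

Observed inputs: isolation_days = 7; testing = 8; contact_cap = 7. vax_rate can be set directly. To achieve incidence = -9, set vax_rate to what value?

vax_rate = 4

Substituting into the susceptibles equation gives susceptibles = 9*vax_rate - 19.
Substituting into the incidence equation gives incidence = -9*vax_rate + 27.
Solve -9*vax_rate + 27 = -9: vax_rate = (-9 - 27) / -9 = 4.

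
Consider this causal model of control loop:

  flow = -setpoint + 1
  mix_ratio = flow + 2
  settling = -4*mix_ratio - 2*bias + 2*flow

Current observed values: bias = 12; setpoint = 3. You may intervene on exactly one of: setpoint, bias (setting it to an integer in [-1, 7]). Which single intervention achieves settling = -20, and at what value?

set setpoint = 7

Intervening on setpoint: with other inputs at their observed values, settling = 2*setpoint - 34. Solving for -20 gives setpoint = 7, within [-1, 7].
Intervening on bias: settling = -2*bias - 4. Reaching -20 requires bias = 8, outside [-1, 7].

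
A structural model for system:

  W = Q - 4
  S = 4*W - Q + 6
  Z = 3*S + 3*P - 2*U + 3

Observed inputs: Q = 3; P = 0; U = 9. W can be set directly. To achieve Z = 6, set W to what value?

W = 1

Intervening on W fixes its value directly, overriding its dependence on Q.
Substituting into the S equation gives S = 4*W + 3.
Substituting into the Z equation gives Z = 12*W - 6.
Solve 12*W - 6 = 6: W = (6 + 6) / 12 = 1.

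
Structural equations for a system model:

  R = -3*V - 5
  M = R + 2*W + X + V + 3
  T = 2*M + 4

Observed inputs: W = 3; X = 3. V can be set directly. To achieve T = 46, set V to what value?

V = -7

Substituting into the M equation gives M = -2*V + 7.
Substituting into the T equation gives T = -4*V + 18.
Solve -4*V + 18 = 46: V = (46 - 18) / -4 = -7.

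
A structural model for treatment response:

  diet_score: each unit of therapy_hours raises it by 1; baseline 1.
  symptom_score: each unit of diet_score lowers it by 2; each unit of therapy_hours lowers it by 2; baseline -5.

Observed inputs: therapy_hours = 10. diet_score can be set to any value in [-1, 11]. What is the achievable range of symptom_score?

Intervening on diet_score fixes its value directly, overriding its dependence on therapy_hours.
Substituting into the symptom_score equation gives symptom_score = -2*diet_score - 25.
Linear in diet_score, so extremes are at the endpoints: diet_score = -1 gives symptom_score = -23; diet_score = 11 gives symptom_score = -47.

-47 to -23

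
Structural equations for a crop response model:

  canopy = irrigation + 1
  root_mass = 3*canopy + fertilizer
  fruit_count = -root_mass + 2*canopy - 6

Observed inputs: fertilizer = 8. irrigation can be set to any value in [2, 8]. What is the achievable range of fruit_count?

-23 to -17

Substituting into the root_mass equation gives root_mass = 3*irrigation + 11.
Substituting into the fruit_count equation gives fruit_count = -irrigation - 15.
Linear in irrigation, so extremes are at the endpoints: irrigation = 2 gives fruit_count = -17; irrigation = 8 gives fruit_count = -23.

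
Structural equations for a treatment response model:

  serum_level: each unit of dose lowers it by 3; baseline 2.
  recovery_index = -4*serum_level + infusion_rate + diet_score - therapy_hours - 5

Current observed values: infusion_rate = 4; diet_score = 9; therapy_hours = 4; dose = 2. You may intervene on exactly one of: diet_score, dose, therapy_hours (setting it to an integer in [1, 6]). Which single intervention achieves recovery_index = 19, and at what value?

Intervening on diet_score: recovery_index = diet_score + 11. Reaching 19 requires diet_score = 8, outside [1, 6].
Intervening on dose: recovery_index = 12*dose - 4. Reaching 19 requires dose = 23/12, not an integer.
Intervening on therapy_hours: with other inputs at their observed values, recovery_index = -therapy_hours + 24. Solving for 19 gives therapy_hours = 5, within [1, 6].

set therapy_hours = 5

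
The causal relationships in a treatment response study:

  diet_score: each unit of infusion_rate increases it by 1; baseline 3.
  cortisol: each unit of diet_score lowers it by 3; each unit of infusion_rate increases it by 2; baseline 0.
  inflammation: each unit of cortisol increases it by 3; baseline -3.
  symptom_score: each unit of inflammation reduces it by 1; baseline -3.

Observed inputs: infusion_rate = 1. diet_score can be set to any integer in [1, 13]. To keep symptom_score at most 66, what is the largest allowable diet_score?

diet_score = 8

Intervening on diet_score fixes its value directly, overriding its dependence on infusion_rate.
Substituting into the cortisol equation gives cortisol = -3*diet_score + 2.
Substituting into the inflammation equation gives inflammation = -9*diet_score + 3.
Substituting into the symptom_score equation gives symptom_score = 9*diet_score - 6.
Require 9*diet_score - 6 ≤ 66, so diet_score ≤ 8.
The largest integer in [1, 13] satisfying this is 8.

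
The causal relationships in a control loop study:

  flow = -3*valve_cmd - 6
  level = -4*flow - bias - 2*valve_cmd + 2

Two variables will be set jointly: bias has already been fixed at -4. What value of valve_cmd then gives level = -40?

valve_cmd = -7

With bias held at -4:
Substituting into the level equation gives level = 10*valve_cmd + 30.
Solve 10*valve_cmd + 30 = -40: valve_cmd = (-40 - 30) / 10 = -7.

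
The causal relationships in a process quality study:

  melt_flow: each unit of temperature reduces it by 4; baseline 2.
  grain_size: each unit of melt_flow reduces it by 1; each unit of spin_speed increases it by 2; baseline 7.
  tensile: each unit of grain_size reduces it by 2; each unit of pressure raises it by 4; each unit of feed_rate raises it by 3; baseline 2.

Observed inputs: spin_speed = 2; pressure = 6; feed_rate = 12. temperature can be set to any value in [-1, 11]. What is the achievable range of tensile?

Substituting into the grain_size equation gives grain_size = 4*temperature + 9.
Substituting into the tensile equation gives tensile = -8*temperature + 44.
Linear in temperature, so extremes are at the endpoints: temperature = -1 gives tensile = 52; temperature = 11 gives tensile = -44.

-44 to 52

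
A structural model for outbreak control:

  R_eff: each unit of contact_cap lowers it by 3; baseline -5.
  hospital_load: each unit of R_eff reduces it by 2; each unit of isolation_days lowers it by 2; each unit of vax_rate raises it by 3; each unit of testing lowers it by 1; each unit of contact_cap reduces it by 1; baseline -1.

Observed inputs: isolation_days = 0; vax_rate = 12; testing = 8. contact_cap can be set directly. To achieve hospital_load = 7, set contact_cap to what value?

Substituting into the hospital_load equation gives hospital_load = 5*contact_cap + 37.
Solve 5*contact_cap + 37 = 7: contact_cap = (7 - 37) / 5 = -6.

contact_cap = -6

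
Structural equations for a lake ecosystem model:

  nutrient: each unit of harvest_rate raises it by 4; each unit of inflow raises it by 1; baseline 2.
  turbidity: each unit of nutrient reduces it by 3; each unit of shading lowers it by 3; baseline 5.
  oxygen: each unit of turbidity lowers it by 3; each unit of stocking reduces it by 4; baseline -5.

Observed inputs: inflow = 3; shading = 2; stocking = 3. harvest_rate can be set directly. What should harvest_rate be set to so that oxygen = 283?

Substituting into the nutrient equation gives nutrient = 4*harvest_rate + 5.
Substituting into the turbidity equation gives turbidity = -12*harvest_rate - 16.
Substituting into the oxygen equation gives oxygen = 36*harvest_rate + 31.
Solve 36*harvest_rate + 31 = 283: harvest_rate = (283 - 31) / 36 = 7.

harvest_rate = 7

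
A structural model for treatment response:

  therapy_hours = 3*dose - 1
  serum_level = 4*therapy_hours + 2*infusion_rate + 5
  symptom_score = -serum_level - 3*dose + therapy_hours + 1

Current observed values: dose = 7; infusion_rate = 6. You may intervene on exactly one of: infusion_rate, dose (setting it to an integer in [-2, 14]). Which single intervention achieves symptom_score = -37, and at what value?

set dose = 2

Intervening on infusion_rate: symptom_score = -2*infusion_rate - 85. Reaching -37 requires infusion_rate = -24, outside [-2, 14].
Intervening on dose: with other inputs at their observed values, symptom_score = -12*dose - 13. Solving for -37 gives dose = 2, within [-2, 14].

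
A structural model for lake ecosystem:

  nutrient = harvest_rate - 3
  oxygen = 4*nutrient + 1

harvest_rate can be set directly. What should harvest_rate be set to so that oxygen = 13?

harvest_rate = 6

Substituting into the oxygen equation gives oxygen = 4*harvest_rate - 11.
Solve 4*harvest_rate - 11 = 13: harvest_rate = (13 + 11) / 4 = 6.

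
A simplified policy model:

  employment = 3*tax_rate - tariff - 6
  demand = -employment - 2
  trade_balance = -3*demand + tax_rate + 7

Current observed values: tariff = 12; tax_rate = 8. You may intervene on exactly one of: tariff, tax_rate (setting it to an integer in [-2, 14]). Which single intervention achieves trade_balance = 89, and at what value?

Intervening on tariff: trade_balance = -3*tariff + 75. Reaching 89 requires tariff = -14/3, not an integer.
Intervening on tax_rate: with other inputs at their observed values, trade_balance = 10*tax_rate - 41. Solving for 89 gives tax_rate = 13, within [-2, 14].

set tax_rate = 13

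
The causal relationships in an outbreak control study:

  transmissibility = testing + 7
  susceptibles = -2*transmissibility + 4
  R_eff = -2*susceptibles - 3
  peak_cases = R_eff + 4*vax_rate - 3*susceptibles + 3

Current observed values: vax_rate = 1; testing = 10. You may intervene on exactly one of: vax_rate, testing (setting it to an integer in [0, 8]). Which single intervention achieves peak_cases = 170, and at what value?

Intervening on vax_rate: with other inputs at their observed values, peak_cases = 4*vax_rate + 150. Solving for 170 gives vax_rate = 5, within [0, 8].
Intervening on testing: peak_cases = 10*testing + 54. Reaching 170 requires testing = 58/5, not an integer.

set vax_rate = 5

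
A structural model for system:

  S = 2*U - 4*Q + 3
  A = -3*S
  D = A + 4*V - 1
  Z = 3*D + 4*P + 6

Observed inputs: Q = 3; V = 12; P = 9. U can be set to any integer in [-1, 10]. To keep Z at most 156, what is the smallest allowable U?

U = 6

Substituting into the S equation gives S = 2*U - 9.
This gives A = -6*U + 27.
Substituting into the D equation gives D = -6*U + 74.
Z becomes -18*U + 264.
Require -18*U + 264 ≤ 156, so U ≥ 6.
The smallest integer in [-1, 10] satisfying this is 6.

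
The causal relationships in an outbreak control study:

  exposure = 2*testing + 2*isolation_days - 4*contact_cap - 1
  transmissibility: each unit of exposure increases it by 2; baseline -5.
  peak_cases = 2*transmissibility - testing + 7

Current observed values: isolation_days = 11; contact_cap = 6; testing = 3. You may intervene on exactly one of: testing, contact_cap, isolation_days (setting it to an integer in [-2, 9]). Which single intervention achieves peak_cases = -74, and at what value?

Intervening on testing: peak_cases = 7*testing - 15. Reaching -74 requires testing = -59/7, not an integer.
Intervening on contact_cap: peak_cases = -16*contact_cap + 102. Reaching -74 requires contact_cap = 11, outside [-2, 9].
Intervening on isolation_days: with other inputs at their observed values, peak_cases = 8*isolation_days - 82. Solving for -74 gives isolation_days = 1, within [-2, 9].

set isolation_days = 1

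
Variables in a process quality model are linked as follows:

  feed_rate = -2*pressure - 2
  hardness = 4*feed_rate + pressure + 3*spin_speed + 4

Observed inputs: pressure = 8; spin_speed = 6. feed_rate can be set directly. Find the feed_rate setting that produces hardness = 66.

Intervening on feed_rate fixes its value directly, overriding its dependence on pressure.
Substituting into the hardness equation gives hardness = 4*feed_rate + 30.
Solve 4*feed_rate + 30 = 66: feed_rate = (66 - 30) / 4 = 9.

feed_rate = 9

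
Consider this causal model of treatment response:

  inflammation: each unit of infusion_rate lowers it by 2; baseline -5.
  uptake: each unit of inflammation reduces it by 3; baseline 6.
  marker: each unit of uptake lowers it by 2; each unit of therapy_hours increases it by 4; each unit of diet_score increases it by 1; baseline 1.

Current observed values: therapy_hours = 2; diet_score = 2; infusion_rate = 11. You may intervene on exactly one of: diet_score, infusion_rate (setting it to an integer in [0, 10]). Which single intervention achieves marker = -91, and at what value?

set infusion_rate = 5

Intervening on diet_score: marker = diet_score - 165. Reaching -91 requires diet_score = 74, outside [0, 10].
Intervening on infusion_rate: with other inputs at their observed values, marker = -12*infusion_rate - 31. Solving for -91 gives infusion_rate = 5, within [0, 10].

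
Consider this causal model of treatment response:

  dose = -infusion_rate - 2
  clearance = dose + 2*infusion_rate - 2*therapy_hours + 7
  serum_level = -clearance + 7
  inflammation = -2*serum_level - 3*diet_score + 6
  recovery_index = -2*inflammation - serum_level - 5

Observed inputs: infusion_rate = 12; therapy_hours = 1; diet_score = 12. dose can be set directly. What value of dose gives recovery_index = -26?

Intervening on dose fixes its value directly, overriding its dependence on infusion_rate.
Substituting into the clearance equation gives clearance = dose + 29.
serum_level becomes -dose - 22.
This gives inflammation = 2*dose + 14.
Substituting into the recovery_index equation gives recovery_index = -3*dose - 11.
Solve -3*dose - 11 = -26: dose = (-26 + 11) / -3 = 5.

dose = 5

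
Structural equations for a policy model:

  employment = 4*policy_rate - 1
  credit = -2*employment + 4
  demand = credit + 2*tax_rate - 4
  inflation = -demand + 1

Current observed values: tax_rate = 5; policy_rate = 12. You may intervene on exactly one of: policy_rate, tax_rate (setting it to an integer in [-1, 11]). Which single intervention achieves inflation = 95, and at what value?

Intervening on policy_rate: inflation = 8*policy_rate - 11. Reaching 95 requires policy_rate = 53/4, not an integer.
Intervening on tax_rate: with other inputs at their observed values, inflation = -2*tax_rate + 95. Solving for 95 gives tax_rate = 0, within [-1, 11].

set tax_rate = 0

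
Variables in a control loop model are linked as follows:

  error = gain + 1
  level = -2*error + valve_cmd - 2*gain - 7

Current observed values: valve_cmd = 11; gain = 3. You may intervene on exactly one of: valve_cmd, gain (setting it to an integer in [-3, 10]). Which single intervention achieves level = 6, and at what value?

Intervening on valve_cmd: level = valve_cmd - 21. Reaching 6 requires valve_cmd = 27, outside [-3, 10].
Intervening on gain: with other inputs at their observed values, level = -4*gain + 2. Solving for 6 gives gain = -1, within [-3, 10].

set gain = -1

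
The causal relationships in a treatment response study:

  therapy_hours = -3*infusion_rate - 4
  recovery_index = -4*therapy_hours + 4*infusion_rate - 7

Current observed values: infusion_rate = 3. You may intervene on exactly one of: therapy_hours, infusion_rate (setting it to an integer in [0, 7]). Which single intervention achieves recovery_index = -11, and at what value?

set therapy_hours = 4

Intervening on therapy_hours: with other inputs at their observed values, recovery_index = -4*therapy_hours + 5. Solving for -11 gives therapy_hours = 4, within [0, 7].
Intervening on infusion_rate: recovery_index = 16*infusion_rate + 9. Reaching -11 requires infusion_rate = -5/4, not an integer.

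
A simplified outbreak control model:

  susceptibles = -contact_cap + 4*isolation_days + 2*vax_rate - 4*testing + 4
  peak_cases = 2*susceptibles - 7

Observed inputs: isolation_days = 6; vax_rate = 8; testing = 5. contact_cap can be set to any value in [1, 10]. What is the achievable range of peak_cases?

21 to 39

Substituting into the susceptibles equation gives susceptibles = -contact_cap + 24.
Substituting into the peak_cases equation gives peak_cases = -2*contact_cap + 41.
Linear in contact_cap, so extremes are at the endpoints: contact_cap = 1 gives peak_cases = 39; contact_cap = 10 gives peak_cases = 21.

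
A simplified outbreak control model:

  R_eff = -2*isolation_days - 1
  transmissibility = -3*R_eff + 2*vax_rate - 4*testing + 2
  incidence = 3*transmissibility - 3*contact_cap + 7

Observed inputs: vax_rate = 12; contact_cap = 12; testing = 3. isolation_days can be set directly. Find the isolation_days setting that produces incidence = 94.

Substituting into the transmissibility equation gives transmissibility = 6*isolation_days + 17.
incidence becomes 18*isolation_days + 22.
Solve 18*isolation_days + 22 = 94: isolation_days = (94 - 22) / 18 = 4.

isolation_days = 4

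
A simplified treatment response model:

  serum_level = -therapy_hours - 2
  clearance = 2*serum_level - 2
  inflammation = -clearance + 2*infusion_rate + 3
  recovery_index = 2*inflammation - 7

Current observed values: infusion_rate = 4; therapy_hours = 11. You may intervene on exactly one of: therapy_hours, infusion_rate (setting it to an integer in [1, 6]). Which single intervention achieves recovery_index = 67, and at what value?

Intervening on therapy_hours: recovery_index = 4*therapy_hours + 27. Reaching 67 requires therapy_hours = 10, outside [1, 6].
Intervening on infusion_rate: with other inputs at their observed values, recovery_index = 4*infusion_rate + 55. Solving for 67 gives infusion_rate = 3, within [1, 6].

set infusion_rate = 3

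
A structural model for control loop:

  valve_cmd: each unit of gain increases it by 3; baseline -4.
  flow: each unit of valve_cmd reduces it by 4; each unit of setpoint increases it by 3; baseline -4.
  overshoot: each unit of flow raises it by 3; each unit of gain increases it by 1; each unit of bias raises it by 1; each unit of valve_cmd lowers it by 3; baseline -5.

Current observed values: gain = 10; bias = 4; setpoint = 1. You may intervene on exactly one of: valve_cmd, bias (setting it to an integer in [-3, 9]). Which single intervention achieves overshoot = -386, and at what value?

set bias = 2

Intervening on valve_cmd: overshoot = -15*valve_cmd + 6. Reaching -386 requires valve_cmd = 392/15, not an integer.
Intervening on bias: with other inputs at their observed values, overshoot = bias - 388. Solving for -386 gives bias = 2, within [-3, 9].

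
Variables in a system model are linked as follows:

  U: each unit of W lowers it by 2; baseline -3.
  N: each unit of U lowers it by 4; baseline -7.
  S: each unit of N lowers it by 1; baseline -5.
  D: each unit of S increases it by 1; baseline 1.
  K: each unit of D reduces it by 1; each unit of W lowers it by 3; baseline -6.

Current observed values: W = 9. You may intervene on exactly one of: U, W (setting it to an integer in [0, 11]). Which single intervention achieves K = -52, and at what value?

Intervening on U: with other inputs at their observed values, K = -4*U - 36. Solving for -52 gives U = 4, within [0, 11].
Intervening on W: K = 5*W + 3. Reaching -52 requires W = -11, outside [0, 11].

set U = 4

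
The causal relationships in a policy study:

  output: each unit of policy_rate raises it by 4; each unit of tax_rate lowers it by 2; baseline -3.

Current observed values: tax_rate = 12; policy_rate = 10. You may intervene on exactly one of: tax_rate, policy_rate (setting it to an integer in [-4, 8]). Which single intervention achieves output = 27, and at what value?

Intervening on tax_rate: with other inputs at their observed values, output = -2*tax_rate + 37. Solving for 27 gives tax_rate = 5, within [-4, 8].
Intervening on policy_rate: output = 4*policy_rate - 27. Reaching 27 requires policy_rate = 27/2, not an integer.

set tax_rate = 5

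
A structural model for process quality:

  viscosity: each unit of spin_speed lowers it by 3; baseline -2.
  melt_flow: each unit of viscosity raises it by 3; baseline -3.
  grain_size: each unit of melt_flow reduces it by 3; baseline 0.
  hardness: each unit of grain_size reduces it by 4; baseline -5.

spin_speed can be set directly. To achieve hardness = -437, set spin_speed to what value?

spin_speed = 3

Substituting into the melt_flow equation gives melt_flow = -9*spin_speed - 9.
So grain_size = 27*spin_speed + 27.
Substituting into the hardness equation gives hardness = -108*spin_speed - 113.
Solve -108*spin_speed - 113 = -437: spin_speed = (-437 + 113) / -108 = 3.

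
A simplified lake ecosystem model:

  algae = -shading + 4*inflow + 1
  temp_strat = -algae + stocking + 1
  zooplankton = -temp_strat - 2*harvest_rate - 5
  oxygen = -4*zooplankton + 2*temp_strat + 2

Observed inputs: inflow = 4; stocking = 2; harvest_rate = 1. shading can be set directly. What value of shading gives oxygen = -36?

shading = 3

Substituting into the algae equation gives algae = -shading + 17.
Substituting into the temp_strat equation gives temp_strat = shading - 14.
Substituting into the zooplankton equation gives zooplankton = -shading + 7.
So oxygen = 6*shading - 54.
Solve 6*shading - 54 = -36: shading = (-36 + 54) / 6 = 3.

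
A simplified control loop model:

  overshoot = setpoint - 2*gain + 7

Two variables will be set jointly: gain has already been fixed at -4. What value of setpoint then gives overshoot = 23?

setpoint = 8

With gain held at -4:
Substituting into the overshoot equation gives overshoot = setpoint + 15.
Solve setpoint + 15 = 23: setpoint = (23 - 15) / 1 = 8.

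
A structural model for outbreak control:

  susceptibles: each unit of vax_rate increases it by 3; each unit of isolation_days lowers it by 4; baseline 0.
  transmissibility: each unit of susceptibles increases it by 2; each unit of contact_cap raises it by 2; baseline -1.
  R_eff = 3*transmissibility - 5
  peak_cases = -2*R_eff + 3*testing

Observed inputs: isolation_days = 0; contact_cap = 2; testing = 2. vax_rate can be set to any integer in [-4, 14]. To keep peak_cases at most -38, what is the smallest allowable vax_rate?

vax_rate = 1

Substituting into the susceptibles equation gives susceptibles = 3*vax_rate.
Substituting into the transmissibility equation gives transmissibility = 6*vax_rate + 3.
Substituting into the R_eff equation gives R_eff = 18*vax_rate + 4.
Substituting into the peak_cases equation gives peak_cases = -36*vax_rate - 2.
Require -36*vax_rate - 2 ≤ -38, so vax_rate ≥ 1.
The smallest integer in [-4, 14] satisfying this is 1.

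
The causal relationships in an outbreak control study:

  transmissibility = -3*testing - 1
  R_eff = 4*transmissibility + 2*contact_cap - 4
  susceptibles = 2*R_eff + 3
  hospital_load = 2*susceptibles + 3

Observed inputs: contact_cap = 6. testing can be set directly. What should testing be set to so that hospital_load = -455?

testing = 10

Substituting into the R_eff equation gives R_eff = -12*testing + 4.
Substituting into the susceptibles equation gives susceptibles = -24*testing + 11.
This gives hospital_load = -48*testing + 25.
Solve -48*testing + 25 = -455: testing = (-455 - 25) / -48 = 10.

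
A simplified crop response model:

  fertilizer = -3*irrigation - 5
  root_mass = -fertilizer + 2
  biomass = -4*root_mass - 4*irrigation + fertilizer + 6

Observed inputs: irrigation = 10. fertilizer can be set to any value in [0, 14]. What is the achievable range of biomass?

Intervening on fertilizer fixes its value directly, overriding its dependence on irrigation.
Substituting into the biomass equation gives biomass = 5*fertilizer - 42.
Linear in fertilizer, so extremes are at the endpoints: fertilizer = 0 gives biomass = -42; fertilizer = 14 gives biomass = 28.

-42 to 28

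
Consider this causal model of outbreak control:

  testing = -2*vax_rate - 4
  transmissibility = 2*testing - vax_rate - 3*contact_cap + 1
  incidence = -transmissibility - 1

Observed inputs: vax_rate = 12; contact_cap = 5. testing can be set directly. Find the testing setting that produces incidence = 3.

Intervening on testing fixes its value directly, overriding its dependence on vax_rate.
Substituting into the transmissibility equation gives transmissibility = 2*testing - 26.
Substituting into the incidence equation gives incidence = -2*testing + 25.
Solve -2*testing + 25 = 3: testing = (3 - 25) / -2 = 11.

testing = 11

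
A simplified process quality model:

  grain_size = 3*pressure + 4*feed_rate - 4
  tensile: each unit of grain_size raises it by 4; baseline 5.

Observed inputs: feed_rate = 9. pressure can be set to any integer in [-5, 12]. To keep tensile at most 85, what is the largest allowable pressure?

pressure = -4

Substituting into the grain_size equation gives grain_size = 3*pressure + 32.
tensile becomes 12*pressure + 133.
Require 12*pressure + 133 ≤ 85, so pressure ≤ -4.
The largest integer in [-5, 12] satisfying this is -4.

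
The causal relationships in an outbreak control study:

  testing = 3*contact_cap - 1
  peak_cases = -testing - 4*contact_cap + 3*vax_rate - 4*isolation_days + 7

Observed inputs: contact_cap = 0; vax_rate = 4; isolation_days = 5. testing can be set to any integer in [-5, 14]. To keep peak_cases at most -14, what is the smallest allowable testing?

testing = 13

Intervening on testing fixes its value directly, overriding its dependence on contact_cap.
Substituting into the peak_cases equation gives peak_cases = -testing - 1.
Require -testing - 1 ≤ -14, so testing ≥ 13.
The smallest integer in [-5, 14] satisfying this is 13.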